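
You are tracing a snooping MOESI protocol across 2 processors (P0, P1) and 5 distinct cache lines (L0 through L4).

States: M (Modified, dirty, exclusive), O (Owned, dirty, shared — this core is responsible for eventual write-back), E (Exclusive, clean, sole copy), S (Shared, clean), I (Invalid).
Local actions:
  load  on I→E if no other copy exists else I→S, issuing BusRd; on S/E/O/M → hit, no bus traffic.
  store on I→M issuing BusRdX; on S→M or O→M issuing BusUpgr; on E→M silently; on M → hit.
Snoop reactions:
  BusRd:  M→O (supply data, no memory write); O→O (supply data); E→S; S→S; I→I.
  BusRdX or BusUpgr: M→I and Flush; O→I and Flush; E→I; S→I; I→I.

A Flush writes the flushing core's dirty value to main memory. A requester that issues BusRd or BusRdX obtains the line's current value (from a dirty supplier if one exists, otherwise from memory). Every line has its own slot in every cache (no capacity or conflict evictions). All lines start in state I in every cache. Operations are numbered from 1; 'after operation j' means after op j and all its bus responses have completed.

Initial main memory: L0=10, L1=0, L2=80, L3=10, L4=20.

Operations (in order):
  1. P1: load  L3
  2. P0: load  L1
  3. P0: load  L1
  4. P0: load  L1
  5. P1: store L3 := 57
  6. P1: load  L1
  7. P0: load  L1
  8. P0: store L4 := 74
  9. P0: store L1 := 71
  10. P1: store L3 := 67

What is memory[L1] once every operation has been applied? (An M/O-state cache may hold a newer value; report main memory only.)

  op1 P1: load  L3 → I/E on L3; bus BusRd; mem=10
  op2 P0: load  L1 → E/I on L1; bus BusRd; mem=0
  op3 P0: load  L1 → E/I on L1; bus (none); mem=0
  op4 P0: load  L1 → E/I on L1; bus (none); mem=0
  op5 P1: store L3 := 57 → I/M on L3; bus (none); mem=10
  op6 P1: load  L1 → S/S on L1; bus BusRd; mem=0
  op7 P0: load  L1 → S/S on L1; bus (none); mem=0
  op8 P0: store L4 := 74 → M/I on L4; bus BusRdX; mem=20
  op9 P0: store L1 := 71 → M/I on L1; bus BusUpgr; mem=0
  op10 P1: store L3 := 67 → I/M on L3; bus (none); mem=10

memory[L1] = 0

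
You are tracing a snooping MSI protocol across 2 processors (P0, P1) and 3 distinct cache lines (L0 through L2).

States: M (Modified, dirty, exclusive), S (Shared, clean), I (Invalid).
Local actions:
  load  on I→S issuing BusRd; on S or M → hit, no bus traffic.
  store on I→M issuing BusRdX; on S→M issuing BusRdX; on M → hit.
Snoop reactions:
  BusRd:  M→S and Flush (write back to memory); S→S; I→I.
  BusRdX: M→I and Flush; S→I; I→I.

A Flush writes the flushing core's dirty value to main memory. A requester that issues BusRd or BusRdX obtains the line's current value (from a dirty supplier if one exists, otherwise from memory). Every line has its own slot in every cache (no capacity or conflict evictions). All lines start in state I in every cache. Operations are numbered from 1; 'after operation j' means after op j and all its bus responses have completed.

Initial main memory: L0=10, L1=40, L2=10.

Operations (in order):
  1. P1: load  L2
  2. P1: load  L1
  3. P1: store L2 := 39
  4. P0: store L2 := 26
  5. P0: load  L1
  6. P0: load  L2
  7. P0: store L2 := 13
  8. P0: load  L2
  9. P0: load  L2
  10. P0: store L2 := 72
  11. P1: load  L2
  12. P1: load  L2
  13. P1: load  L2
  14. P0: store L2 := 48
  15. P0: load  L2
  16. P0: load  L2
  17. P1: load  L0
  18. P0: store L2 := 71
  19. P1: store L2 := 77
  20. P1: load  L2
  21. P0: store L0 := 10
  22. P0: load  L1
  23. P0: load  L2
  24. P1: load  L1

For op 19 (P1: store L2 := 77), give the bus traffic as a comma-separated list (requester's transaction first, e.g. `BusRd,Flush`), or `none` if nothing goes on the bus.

[1] P1: load  L2 | P0:I, P1:S(10) | bus: BusRd
[2] P1: load  L1 | P0:I, P1:S(40) | bus: BusRd
[3] P1: store L2 := 39 | P0:I, P1:M(39) | bus: BusRdX
[4] P0: store L2 := 26 | P0:M(26), P1:I | bus: BusRdX,Flush
[5] P0: load  L1 | P0:S(40), P1:S(40) | bus: BusRd
[6] P0: load  L2 | P0:M(26), P1:I | bus: none
[7] P0: store L2 := 13 | P0:M(13), P1:I | bus: none
[8] P0: load  L2 | P0:M(13), P1:I | bus: none
[9] P0: load  L2 | P0:M(13), P1:I | bus: none
[10] P0: store L2 := 72 | P0:M(72), P1:I | bus: none
[11] P1: load  L2 | P0:S(72), P1:S(72) | bus: BusRd,Flush
[12] P1: load  L2 | P0:S(72), P1:S(72) | bus: none
[13] P1: load  L2 | P0:S(72), P1:S(72) | bus: none
[14] P0: store L2 := 48 | P0:M(48), P1:I | bus: BusRdX
[15] P0: load  L2 | P0:M(48), P1:I | bus: none
[16] P0: load  L2 | P0:M(48), P1:I | bus: none
[17] P1: load  L0 | P0:I, P1:S(10) | bus: BusRd
[18] P0: store L2 := 71 | P0:M(71), P1:I | bus: none
[19] P1: store L2 := 77 | P0:I, P1:M(77) | bus: BusRdX,Flush
[20] P1: load  L2 | P0:I, P1:M(77) | bus: none
[21] P0: store L0 := 10 | P0:M(10), P1:I | bus: BusRdX
[22] P0: load  L1 | P0:S(40), P1:S(40) | bus: none
[23] P0: load  L2 | P0:S(77), P1:S(77) | bus: BusRd,Flush
[24] P1: load  L1 | P0:S(40), P1:S(40) | bus: none

bus = BusRdX,Flush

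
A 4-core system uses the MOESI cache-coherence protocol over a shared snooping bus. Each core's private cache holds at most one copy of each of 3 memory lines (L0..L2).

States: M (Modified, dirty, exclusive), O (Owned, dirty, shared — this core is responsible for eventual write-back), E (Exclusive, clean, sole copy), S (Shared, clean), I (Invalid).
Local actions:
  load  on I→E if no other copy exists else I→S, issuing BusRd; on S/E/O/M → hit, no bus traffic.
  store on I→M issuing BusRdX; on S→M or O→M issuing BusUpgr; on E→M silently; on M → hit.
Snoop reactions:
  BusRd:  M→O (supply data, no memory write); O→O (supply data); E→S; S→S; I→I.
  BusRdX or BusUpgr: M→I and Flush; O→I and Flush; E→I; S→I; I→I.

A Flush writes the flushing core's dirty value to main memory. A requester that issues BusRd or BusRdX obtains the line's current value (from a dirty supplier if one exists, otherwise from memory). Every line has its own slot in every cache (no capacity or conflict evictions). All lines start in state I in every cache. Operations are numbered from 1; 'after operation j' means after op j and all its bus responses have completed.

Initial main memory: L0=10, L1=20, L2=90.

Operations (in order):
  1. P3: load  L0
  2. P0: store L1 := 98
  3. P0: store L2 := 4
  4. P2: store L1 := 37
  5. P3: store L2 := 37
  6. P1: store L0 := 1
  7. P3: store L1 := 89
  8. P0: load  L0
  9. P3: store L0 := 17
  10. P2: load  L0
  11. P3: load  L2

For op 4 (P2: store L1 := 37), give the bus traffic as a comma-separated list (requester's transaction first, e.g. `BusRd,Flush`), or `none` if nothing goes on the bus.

bus = BusRdX,Flush

step 1: P3: load  L0  ⟶  IIIE  (L0)  txn=BusRd  M[L0]=10
step 2: P0: store L1 := 98  ⟶  MIII  (L1)  txn=BusRdX  M[L1]=20
step 3: P0: store L2 := 4  ⟶  MIII  (L2)  txn=BusRdX  M[L2]=90
step 4: P2: store L1 := 37  ⟶  IIMI  (L1)  txn=BusRdX+Flush  M[L1]=98
step 5: P3: store L2 := 37  ⟶  IIIM  (L2)  txn=BusRdX+Flush  M[L2]=4
step 6: P1: store L0 := 1  ⟶  IMII  (L0)  txn=BusRdX  M[L0]=10
step 7: P3: store L1 := 89  ⟶  IIIM  (L1)  txn=BusRdX+Flush  M[L1]=37
step 8: P0: load  L0  ⟶  SOII  (L0)  txn=BusRd  M[L0]=10
step 9: P3: store L0 := 17  ⟶  IIIM  (L0)  txn=BusRdX+Flush  M[L0]=1
step 10: P2: load  L0  ⟶  IISO  (L0)  txn=BusRd  M[L0]=1
step 11: P3: load  L2  ⟶  IIIM  (L2)  txn=∅  M[L2]=4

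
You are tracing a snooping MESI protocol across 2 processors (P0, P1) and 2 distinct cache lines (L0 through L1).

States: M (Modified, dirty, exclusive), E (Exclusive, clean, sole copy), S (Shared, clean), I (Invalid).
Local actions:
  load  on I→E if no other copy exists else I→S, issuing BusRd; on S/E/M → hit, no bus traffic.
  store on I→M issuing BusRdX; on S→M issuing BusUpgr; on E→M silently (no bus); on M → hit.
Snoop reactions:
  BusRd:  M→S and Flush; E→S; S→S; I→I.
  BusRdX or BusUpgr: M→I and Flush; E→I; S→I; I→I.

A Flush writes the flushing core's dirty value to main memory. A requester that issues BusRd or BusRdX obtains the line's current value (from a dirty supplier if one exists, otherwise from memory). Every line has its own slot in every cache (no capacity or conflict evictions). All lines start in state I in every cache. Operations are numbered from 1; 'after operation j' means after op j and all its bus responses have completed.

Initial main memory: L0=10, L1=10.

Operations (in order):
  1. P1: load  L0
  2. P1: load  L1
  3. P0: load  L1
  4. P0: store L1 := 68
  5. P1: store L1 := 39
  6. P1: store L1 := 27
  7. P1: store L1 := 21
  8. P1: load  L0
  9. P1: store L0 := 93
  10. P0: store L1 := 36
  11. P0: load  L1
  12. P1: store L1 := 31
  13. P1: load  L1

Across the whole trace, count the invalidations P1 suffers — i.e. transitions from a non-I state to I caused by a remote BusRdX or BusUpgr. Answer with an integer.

  op1 P1: load  L0 → I/E on L0; bus BusRd; mem=10
  op2 P1: load  L1 → I/E on L1; bus BusRd; mem=10
  op3 P0: load  L1 → S/S on L1; bus BusRd; mem=10
  op4 P0: store L1 := 68 → M/I on L1; bus BusUpgr; mem=10
  op5 P1: store L1 := 39 → I/M on L1; bus BusRdX Flush; mem=68
  op6 P1: store L1 := 27 → I/M on L1; bus (none); mem=68
  op7 P1: store L1 := 21 → I/M on L1; bus (none); mem=68
  op8 P1: load  L0 → I/E on L0; bus (none); mem=10
  op9 P1: store L0 := 93 → I/M on L0; bus (none); mem=10
  op10 P0: store L1 := 36 → M/I on L1; bus BusRdX Flush; mem=21
  op11 P0: load  L1 → M/I on L1; bus (none); mem=21
  op12 P1: store L1 := 31 → I/M on L1; bus BusRdX Flush; mem=36
  op13 P1: load  L1 → I/M on L1; bus (none); mem=36

invalidations = 2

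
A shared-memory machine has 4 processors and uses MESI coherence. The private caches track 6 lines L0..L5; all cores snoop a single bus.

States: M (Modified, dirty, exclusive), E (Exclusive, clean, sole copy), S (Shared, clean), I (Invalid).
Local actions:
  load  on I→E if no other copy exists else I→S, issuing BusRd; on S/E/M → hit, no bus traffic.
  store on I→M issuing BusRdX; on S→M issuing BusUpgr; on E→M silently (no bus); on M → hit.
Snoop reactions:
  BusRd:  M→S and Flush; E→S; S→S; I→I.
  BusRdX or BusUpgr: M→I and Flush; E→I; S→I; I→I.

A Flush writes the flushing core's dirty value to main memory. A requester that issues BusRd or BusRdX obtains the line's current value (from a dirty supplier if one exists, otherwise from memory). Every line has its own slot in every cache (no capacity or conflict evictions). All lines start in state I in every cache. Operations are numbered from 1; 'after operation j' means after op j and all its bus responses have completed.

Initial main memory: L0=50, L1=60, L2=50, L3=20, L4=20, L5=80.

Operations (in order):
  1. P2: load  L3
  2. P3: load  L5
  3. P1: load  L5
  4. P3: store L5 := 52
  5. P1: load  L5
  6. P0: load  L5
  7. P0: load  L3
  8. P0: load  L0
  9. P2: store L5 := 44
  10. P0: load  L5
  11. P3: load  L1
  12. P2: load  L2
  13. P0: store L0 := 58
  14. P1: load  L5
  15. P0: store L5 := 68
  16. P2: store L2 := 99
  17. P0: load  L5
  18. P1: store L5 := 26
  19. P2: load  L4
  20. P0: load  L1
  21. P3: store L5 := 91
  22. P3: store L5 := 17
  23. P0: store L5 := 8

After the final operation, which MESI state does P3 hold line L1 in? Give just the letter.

state = S

  op1 P2: load  L3 → I/I/E/I on L3; bus BusRd; mem=20
  op2 P3: load  L5 → I/I/I/E on L5; bus BusRd; mem=80
  op3 P1: load  L5 → I/S/I/S on L5; bus BusRd; mem=80
  op4 P3: store L5 := 52 → I/I/I/M on L5; bus BusUpgr; mem=80
  op5 P1: load  L5 → I/S/I/S on L5; bus BusRd Flush; mem=52
  op6 P0: load  L5 → S/S/I/S on L5; bus BusRd; mem=52
  op7 P0: load  L3 → S/I/S/I on L3; bus BusRd; mem=20
  op8 P0: load  L0 → E/I/I/I on L0; bus BusRd; mem=50
  op9 P2: store L5 := 44 → I/I/M/I on L5; bus BusRdX; mem=52
  op10 P0: load  L5 → S/I/S/I on L5; bus BusRd Flush; mem=44
  op11 P3: load  L1 → I/I/I/E on L1; bus BusRd; mem=60
  op12 P2: load  L2 → I/I/E/I on L2; bus BusRd; mem=50
  op13 P0: store L0 := 58 → M/I/I/I on L0; bus (none); mem=50
  op14 P1: load  L5 → S/S/S/I on L5; bus BusRd; mem=44
  op15 P0: store L5 := 68 → M/I/I/I on L5; bus BusUpgr; mem=44
  op16 P2: store L2 := 99 → I/I/M/I on L2; bus (none); mem=50
  op17 P0: load  L5 → M/I/I/I on L5; bus (none); mem=44
  op18 P1: store L5 := 26 → I/M/I/I on L5; bus BusRdX Flush; mem=68
  op19 P2: load  L4 → I/I/E/I on L4; bus BusRd; mem=20
  op20 P0: load  L1 → S/I/I/S on L1; bus BusRd; mem=60
  op21 P3: store L5 := 91 → I/I/I/M on L5; bus BusRdX Flush; mem=26
  op22 P3: store L5 := 17 → I/I/I/M on L5; bus (none); mem=26
  op23 P0: store L5 := 8 → M/I/I/I on L5; bus BusRdX Flush; mem=17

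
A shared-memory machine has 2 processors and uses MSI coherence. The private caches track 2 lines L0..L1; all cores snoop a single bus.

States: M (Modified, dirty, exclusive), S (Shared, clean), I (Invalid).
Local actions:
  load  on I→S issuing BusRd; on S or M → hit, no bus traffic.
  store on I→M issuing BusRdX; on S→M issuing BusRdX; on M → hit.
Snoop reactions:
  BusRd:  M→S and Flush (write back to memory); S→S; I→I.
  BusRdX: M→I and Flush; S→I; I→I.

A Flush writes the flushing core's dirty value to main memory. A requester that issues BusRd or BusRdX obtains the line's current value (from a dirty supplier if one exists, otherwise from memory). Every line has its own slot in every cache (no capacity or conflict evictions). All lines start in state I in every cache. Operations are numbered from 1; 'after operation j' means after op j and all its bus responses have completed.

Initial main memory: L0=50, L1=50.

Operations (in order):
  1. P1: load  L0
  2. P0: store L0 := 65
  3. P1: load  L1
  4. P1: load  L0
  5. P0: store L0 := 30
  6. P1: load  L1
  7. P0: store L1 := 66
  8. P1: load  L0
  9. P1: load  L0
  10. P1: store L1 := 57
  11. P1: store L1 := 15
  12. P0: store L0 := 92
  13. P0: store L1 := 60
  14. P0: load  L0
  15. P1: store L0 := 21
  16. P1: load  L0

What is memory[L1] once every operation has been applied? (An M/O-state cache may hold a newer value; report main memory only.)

  op1 P1: load  L0 → I/S on L0; bus BusRd; mem=50
  op2 P0: store L0 := 65 → M/I on L0; bus BusRdX; mem=50
  op3 P1: load  L1 → I/S on L1; bus BusRd; mem=50
  op4 P1: load  L0 → S/S on L0; bus BusRd Flush; mem=65
  op5 P0: store L0 := 30 → M/I on L0; bus BusRdX; mem=65
  op6 P1: load  L1 → I/S on L1; bus (none); mem=50
  op7 P0: store L1 := 66 → M/I on L1; bus BusRdX; mem=50
  op8 P1: load  L0 → S/S on L0; bus BusRd Flush; mem=30
  op9 P1: load  L0 → S/S on L0; bus (none); mem=30
  op10 P1: store L1 := 57 → I/M on L1; bus BusRdX Flush; mem=66
  op11 P1: store L1 := 15 → I/M on L1; bus (none); mem=66
  op12 P0: store L0 := 92 → M/I on L0; bus BusRdX; mem=30
  op13 P0: store L1 := 60 → M/I on L1; bus BusRdX Flush; mem=15
  op14 P0: load  L0 → M/I on L0; bus (none); mem=30
  op15 P1: store L0 := 21 → I/M on L0; bus BusRdX Flush; mem=92
  op16 P1: load  L0 → I/M on L0; bus (none); mem=92

memory[L1] = 15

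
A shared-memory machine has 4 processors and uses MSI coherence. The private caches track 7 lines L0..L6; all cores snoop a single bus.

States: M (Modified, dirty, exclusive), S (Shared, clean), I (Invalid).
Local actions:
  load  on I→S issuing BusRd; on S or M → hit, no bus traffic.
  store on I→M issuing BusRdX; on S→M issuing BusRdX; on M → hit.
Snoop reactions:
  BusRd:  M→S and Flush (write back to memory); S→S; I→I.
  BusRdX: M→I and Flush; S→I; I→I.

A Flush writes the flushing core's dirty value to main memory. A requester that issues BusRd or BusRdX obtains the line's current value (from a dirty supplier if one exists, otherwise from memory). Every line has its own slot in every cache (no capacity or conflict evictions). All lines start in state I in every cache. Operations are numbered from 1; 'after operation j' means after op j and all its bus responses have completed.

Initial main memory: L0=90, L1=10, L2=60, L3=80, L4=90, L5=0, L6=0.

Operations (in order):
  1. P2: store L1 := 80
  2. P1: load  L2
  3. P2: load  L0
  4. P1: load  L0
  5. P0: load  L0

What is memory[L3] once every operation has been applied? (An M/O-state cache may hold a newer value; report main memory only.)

1. P2: store L1 := 80  bus=[BusRdX]  L1: P0=I P1=I P2=M P3=I  mem[L1]=10
2. P1: load  L2  bus=[BusRd]  L2: P0=I P1=S P2=I P3=I  mem[L2]=60
3. P2: load  L0  bus=[BusRd]  L0: P0=I P1=I P2=S P3=I  mem[L0]=90
4. P1: load  L0  bus=[BusRd]  L0: P0=I P1=S P2=S P3=I  mem[L0]=90
5. P0: load  L0  bus=[BusRd]  L0: P0=S P1=S P2=S P3=I  mem[L0]=90

memory[L3] = 80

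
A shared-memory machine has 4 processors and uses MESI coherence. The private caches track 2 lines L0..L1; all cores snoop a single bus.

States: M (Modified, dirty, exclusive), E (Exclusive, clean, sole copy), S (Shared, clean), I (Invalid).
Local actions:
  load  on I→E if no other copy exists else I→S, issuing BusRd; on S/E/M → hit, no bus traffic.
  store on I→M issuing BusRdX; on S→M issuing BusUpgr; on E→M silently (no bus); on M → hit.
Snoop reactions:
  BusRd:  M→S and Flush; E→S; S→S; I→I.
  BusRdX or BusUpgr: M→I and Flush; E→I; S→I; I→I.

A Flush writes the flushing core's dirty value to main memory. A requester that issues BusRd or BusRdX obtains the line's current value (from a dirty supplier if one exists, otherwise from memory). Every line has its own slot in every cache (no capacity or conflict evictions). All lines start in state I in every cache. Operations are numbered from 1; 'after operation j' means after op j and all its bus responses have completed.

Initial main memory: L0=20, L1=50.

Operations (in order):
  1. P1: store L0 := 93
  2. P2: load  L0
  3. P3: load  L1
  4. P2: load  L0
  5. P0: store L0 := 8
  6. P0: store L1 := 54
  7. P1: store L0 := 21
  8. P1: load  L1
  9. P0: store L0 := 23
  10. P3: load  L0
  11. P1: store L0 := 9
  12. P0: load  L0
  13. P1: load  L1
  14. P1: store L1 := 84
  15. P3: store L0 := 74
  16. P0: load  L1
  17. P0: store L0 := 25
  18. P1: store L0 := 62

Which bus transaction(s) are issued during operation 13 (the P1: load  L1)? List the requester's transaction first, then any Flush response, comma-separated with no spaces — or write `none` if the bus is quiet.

bus = none

  op1 P1: store L0 := 93 → I/M/I/I on L0; bus BusRdX; mem=20
  op2 P2: load  L0 → I/S/S/I on L0; bus BusRd Flush; mem=93
  op3 P3: load  L1 → I/I/I/E on L1; bus BusRd; mem=50
  op4 P2: load  L0 → I/S/S/I on L0; bus (none); mem=93
  op5 P0: store L0 := 8 → M/I/I/I on L0; bus BusRdX; mem=93
  op6 P0: store L1 := 54 → M/I/I/I on L1; bus BusRdX; mem=50
  op7 P1: store L0 := 21 → I/M/I/I on L0; bus BusRdX Flush; mem=8
  op8 P1: load  L1 → S/S/I/I on L1; bus BusRd Flush; mem=54
  op9 P0: store L0 := 23 → M/I/I/I on L0; bus BusRdX Flush; mem=21
  op10 P3: load  L0 → S/I/I/S on L0; bus BusRd Flush; mem=23
  op11 P1: store L0 := 9 → I/M/I/I on L0; bus BusRdX; mem=23
  op12 P0: load  L0 → S/S/I/I on L0; bus BusRd Flush; mem=9
  op13 P1: load  L1 → S/S/I/I on L1; bus (none); mem=54
  op14 P1: store L1 := 84 → I/M/I/I on L1; bus BusUpgr; mem=54
  op15 P3: store L0 := 74 → I/I/I/M on L0; bus BusRdX; mem=9
  op16 P0: load  L1 → S/S/I/I on L1; bus BusRd Flush; mem=84
  op17 P0: store L0 := 25 → M/I/I/I on L0; bus BusRdX Flush; mem=74
  op18 P1: store L0 := 62 → I/M/I/I on L0; bus BusRdX Flush; mem=25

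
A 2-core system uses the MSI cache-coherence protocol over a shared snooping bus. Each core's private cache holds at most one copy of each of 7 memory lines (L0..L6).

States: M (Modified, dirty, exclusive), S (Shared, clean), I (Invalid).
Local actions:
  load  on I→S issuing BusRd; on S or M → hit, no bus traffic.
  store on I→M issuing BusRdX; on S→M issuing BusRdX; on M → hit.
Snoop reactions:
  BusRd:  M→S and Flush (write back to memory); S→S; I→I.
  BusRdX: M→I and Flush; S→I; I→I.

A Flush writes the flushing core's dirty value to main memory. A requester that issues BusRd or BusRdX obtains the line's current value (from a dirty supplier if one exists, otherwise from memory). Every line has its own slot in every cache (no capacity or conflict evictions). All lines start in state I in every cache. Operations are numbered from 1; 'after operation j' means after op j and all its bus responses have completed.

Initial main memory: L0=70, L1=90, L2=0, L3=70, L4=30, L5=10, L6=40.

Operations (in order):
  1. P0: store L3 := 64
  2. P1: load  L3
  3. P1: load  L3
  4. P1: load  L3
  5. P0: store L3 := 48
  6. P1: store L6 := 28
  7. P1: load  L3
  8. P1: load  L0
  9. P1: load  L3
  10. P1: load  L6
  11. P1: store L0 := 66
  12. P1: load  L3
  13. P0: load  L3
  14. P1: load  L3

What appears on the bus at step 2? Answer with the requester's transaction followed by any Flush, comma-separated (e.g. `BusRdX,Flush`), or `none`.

[1] P0: store L3 := 64 | P0:M(64), P1:I | bus: BusRdX
[2] P1: load  L3 | P0:S(64), P1:S(64) | bus: BusRd,Flush
[3] P1: load  L3 | P0:S(64), P1:S(64) | bus: none
[4] P1: load  L3 | P0:S(64), P1:S(64) | bus: none
[5] P0: store L3 := 48 | P0:M(48), P1:I | bus: BusRdX
[6] P1: store L6 := 28 | P0:I, P1:M(28) | bus: BusRdX
[7] P1: load  L3 | P0:S(48), P1:S(48) | bus: BusRd,Flush
[8] P1: load  L0 | P0:I, P1:S(70) | bus: BusRd
[9] P1: load  L3 | P0:S(48), P1:S(48) | bus: none
[10] P1: load  L6 | P0:I, P1:M(28) | bus: none
[11] P1: store L0 := 66 | P0:I, P1:M(66) | bus: BusRdX
[12] P1: load  L3 | P0:S(48), P1:S(48) | bus: none
[13] P0: load  L3 | P0:S(48), P1:S(48) | bus: none
[14] P1: load  L3 | P0:S(48), P1:S(48) | bus: none

bus = BusRd,Flush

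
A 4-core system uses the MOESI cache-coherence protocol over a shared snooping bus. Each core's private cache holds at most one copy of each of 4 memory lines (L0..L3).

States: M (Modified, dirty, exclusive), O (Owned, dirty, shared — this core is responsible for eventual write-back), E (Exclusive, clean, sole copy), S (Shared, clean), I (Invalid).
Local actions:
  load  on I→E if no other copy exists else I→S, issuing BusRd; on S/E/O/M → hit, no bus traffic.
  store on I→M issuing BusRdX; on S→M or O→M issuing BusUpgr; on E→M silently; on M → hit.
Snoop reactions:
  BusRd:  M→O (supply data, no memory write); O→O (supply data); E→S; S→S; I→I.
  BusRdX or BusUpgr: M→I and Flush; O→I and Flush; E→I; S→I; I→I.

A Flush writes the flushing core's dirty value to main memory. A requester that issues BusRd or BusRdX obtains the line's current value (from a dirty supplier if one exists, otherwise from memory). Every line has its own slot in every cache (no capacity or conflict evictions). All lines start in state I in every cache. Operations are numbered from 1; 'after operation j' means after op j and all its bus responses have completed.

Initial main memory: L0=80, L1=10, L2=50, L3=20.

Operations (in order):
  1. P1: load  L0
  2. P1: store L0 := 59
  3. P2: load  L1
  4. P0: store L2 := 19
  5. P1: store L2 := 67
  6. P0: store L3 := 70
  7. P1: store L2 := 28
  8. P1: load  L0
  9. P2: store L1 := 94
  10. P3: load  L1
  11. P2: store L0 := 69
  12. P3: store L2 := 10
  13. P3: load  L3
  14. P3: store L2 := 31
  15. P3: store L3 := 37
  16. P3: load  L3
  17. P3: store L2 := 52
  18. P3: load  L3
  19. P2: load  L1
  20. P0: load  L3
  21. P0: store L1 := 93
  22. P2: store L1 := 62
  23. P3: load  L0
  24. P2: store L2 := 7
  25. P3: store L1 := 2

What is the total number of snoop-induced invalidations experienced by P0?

invalidations = 3

  op1 P1: load  L0 → I/E/I/I on L0; bus BusRd; mem=80
  op2 P1: store L0 := 59 → I/M/I/I on L0; bus (none); mem=80
  op3 P2: load  L1 → I/I/E/I on L1; bus BusRd; mem=10
  op4 P0: store L2 := 19 → M/I/I/I on L2; bus BusRdX; mem=50
  op5 P1: store L2 := 67 → I/M/I/I on L2; bus BusRdX Flush; mem=19
  op6 P0: store L3 := 70 → M/I/I/I on L3; bus BusRdX; mem=20
  op7 P1: store L2 := 28 → I/M/I/I on L2; bus (none); mem=19
  op8 P1: load  L0 → I/M/I/I on L0; bus (none); mem=80
  op9 P2: store L1 := 94 → I/I/M/I on L1; bus (none); mem=10
  op10 P3: load  L1 → I/I/O/S on L1; bus BusRd; mem=10
  op11 P2: store L0 := 69 → I/I/M/I on L0; bus BusRdX Flush; mem=59
  op12 P3: store L2 := 10 → I/I/I/M on L2; bus BusRdX Flush; mem=28
  op13 P3: load  L3 → O/I/I/S on L3; bus BusRd; mem=20
  op14 P3: store L2 := 31 → I/I/I/M on L2; bus (none); mem=28
  op15 P3: store L3 := 37 → I/I/I/M on L3; bus BusUpgr Flush; mem=70
  op16 P3: load  L3 → I/I/I/M on L3; bus (none); mem=70
  op17 P3: store L2 := 52 → I/I/I/M on L2; bus (none); mem=28
  op18 P3: load  L3 → I/I/I/M on L3; bus (none); mem=70
  op19 P2: load  L1 → I/I/O/S on L1; bus (none); mem=10
  op20 P0: load  L3 → S/I/I/O on L3; bus BusRd; mem=70
  op21 P0: store L1 := 93 → M/I/I/I on L1; bus BusRdX Flush; mem=94
  op22 P2: store L1 := 62 → I/I/M/I on L1; bus BusRdX Flush; mem=93
  op23 P3: load  L0 → I/I/O/S on L0; bus BusRd; mem=59
  op24 P2: store L2 := 7 → I/I/M/I on L2; bus BusRdX Flush; mem=52
  op25 P3: store L1 := 2 → I/I/I/M on L1; bus BusRdX Flush; mem=62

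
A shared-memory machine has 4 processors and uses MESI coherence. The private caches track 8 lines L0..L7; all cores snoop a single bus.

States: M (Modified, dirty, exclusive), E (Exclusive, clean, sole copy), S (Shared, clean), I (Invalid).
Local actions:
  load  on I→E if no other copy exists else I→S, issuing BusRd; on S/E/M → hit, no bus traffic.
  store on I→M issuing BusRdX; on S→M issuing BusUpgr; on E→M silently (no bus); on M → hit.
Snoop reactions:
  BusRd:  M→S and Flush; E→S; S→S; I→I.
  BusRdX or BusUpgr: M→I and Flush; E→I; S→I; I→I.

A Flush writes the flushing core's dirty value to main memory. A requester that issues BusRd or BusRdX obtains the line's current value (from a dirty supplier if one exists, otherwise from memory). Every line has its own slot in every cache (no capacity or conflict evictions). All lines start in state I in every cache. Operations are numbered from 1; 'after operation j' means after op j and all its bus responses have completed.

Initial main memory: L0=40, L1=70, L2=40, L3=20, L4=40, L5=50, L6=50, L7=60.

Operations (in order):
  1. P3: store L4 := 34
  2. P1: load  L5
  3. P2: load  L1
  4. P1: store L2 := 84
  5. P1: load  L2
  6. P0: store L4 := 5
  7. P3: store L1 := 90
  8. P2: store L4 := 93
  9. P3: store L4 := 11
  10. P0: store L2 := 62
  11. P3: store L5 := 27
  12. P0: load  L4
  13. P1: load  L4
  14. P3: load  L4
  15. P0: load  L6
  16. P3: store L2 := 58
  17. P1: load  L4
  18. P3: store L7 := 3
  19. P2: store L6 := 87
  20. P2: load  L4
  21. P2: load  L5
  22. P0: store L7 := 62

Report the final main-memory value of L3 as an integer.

1. P3: store L4 := 34  bus=[BusRdX]  L4: P0=I P1=I P2=I P3=M  mem[L4]=40
2. P1: load  L5  bus=[BusRd]  L5: P0=I P1=E P2=I P3=I  mem[L5]=50
3. P2: load  L1  bus=[BusRd]  L1: P0=I P1=I P2=E P3=I  mem[L1]=70
4. P1: store L2 := 84  bus=[BusRdX]  L2: P0=I P1=M P2=I P3=I  mem[L2]=40
5. P1: load  L2  bus=[-]  L2: P0=I P1=M P2=I P3=I  mem[L2]=40
6. P0: store L4 := 5  bus=[BusRdX,Flush]  L4: P0=M P1=I P2=I P3=I  mem[L4]=34
7. P3: store L1 := 90  bus=[BusRdX]  L1: P0=I P1=I P2=I P3=M  mem[L1]=70
8. P2: store L4 := 93  bus=[BusRdX,Flush]  L4: P0=I P1=I P2=M P3=I  mem[L4]=5
9. P3: store L4 := 11  bus=[BusRdX,Flush]  L4: P0=I P1=I P2=I P3=M  mem[L4]=93
10. P0: store L2 := 62  bus=[BusRdX,Flush]  L2: P0=M P1=I P2=I P3=I  mem[L2]=84
11. P3: store L5 := 27  bus=[BusRdX]  L5: P0=I P1=I P2=I P3=M  mem[L5]=50
12. P0: load  L4  bus=[BusRd,Flush]  L4: P0=S P1=I P2=I P3=S  mem[L4]=11
13. P1: load  L4  bus=[BusRd]  L4: P0=S P1=S P2=I P3=S  mem[L4]=11
14. P3: load  L4  bus=[-]  L4: P0=S P1=S P2=I P3=S  mem[L4]=11
15. P0: load  L6  bus=[BusRd]  L6: P0=E P1=I P2=I P3=I  mem[L6]=50
16. P3: store L2 := 58  bus=[BusRdX,Flush]  L2: P0=I P1=I P2=I P3=M  mem[L2]=62
17. P1: load  L4  bus=[-]  L4: P0=S P1=S P2=I P3=S  mem[L4]=11
18. P3: store L7 := 3  bus=[BusRdX]  L7: P0=I P1=I P2=I P3=M  mem[L7]=60
19. P2: store L6 := 87  bus=[BusRdX]  L6: P0=I P1=I P2=M P3=I  mem[L6]=50
20. P2: load  L4  bus=[BusRd]  L4: P0=S P1=S P2=S P3=S  mem[L4]=11
21. P2: load  L5  bus=[BusRd,Flush]  L5: P0=I P1=I P2=S P3=S  mem[L5]=27
22. P0: store L7 := 62  bus=[BusRdX,Flush]  L7: P0=M P1=I P2=I P3=I  mem[L7]=3

memory[L3] = 20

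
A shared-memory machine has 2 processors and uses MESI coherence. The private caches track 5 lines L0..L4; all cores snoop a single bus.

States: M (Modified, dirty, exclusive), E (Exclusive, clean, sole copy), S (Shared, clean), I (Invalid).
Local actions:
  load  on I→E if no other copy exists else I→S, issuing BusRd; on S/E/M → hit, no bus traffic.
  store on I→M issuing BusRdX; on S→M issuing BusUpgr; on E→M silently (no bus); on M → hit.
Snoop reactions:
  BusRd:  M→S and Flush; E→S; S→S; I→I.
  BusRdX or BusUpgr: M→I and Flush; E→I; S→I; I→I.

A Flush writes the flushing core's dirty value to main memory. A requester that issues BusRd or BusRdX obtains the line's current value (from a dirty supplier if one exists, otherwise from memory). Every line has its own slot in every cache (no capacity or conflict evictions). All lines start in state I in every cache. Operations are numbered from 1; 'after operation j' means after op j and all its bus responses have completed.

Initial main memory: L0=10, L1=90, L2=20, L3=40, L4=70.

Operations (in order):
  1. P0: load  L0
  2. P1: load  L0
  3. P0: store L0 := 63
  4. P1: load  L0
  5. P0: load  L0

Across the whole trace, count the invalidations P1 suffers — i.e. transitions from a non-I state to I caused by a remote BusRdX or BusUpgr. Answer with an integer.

step 1: P0: load  L0  ⟶  EI  (L0)  txn=BusRd  M[L0]=10
step 2: P1: load  L0  ⟶  SS  (L0)  txn=BusRd  M[L0]=10
step 3: P0: store L0 := 63  ⟶  MI  (L0)  txn=BusUpgr  M[L0]=10
step 4: P1: load  L0  ⟶  SS  (L0)  txn=BusRd+Flush  M[L0]=63
step 5: P0: load  L0  ⟶  SS  (L0)  txn=∅  M[L0]=63

invalidations = 1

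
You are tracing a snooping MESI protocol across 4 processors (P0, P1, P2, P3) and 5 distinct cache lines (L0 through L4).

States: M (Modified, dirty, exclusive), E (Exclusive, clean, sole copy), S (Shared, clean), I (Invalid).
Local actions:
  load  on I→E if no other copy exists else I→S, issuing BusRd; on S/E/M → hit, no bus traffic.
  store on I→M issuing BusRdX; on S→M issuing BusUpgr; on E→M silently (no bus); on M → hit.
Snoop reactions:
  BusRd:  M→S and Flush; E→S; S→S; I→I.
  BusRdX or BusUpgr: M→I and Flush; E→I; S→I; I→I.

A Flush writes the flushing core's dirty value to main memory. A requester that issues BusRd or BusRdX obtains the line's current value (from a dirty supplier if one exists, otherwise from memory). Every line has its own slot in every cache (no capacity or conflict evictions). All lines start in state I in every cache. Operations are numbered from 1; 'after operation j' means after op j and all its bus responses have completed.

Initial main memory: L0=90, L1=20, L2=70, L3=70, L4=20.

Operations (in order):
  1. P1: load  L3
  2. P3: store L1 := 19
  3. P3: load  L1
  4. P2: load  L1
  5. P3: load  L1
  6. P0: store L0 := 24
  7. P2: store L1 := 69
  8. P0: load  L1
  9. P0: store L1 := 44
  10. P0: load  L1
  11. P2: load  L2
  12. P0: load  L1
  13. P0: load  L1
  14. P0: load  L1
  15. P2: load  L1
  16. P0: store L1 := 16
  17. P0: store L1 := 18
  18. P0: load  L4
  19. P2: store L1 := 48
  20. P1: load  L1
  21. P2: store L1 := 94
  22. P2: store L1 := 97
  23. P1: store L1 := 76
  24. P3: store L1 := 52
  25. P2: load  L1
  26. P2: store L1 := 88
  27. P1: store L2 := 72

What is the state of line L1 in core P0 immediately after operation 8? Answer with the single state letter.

state = S

1. P1: load  L3  bus=[BusRd]  L3: P0=I P1=E P2=I P3=I  mem[L3]=70
2. P3: store L1 := 19  bus=[BusRdX]  L1: P0=I P1=I P2=I P3=M  mem[L1]=20
3. P3: load  L1  bus=[-]  L1: P0=I P1=I P2=I P3=M  mem[L1]=20
4. P2: load  L1  bus=[BusRd,Flush]  L1: P0=I P1=I P2=S P3=S  mem[L1]=19
5. P3: load  L1  bus=[-]  L1: P0=I P1=I P2=S P3=S  mem[L1]=19
6. P0: store L0 := 24  bus=[BusRdX]  L0: P0=M P1=I P2=I P3=I  mem[L0]=90
7. P2: store L1 := 69  bus=[BusUpgr]  L1: P0=I P1=I P2=M P3=I  mem[L1]=19
8. P0: load  L1  bus=[BusRd,Flush]  L1: P0=S P1=I P2=S P3=I  mem[L1]=69
9. P0: store L1 := 44  bus=[BusUpgr]  L1: P0=M P1=I P2=I P3=I  mem[L1]=69
10. P0: load  L1  bus=[-]  L1: P0=M P1=I P2=I P3=I  mem[L1]=69
11. P2: load  L2  bus=[BusRd]  L2: P0=I P1=I P2=E P3=I  mem[L2]=70
12. P0: load  L1  bus=[-]  L1: P0=M P1=I P2=I P3=I  mem[L1]=69
13. P0: load  L1  bus=[-]  L1: P0=M P1=I P2=I P3=I  mem[L1]=69
14. P0: load  L1  bus=[-]  L1: P0=M P1=I P2=I P3=I  mem[L1]=69
15. P2: load  L1  bus=[BusRd,Flush]  L1: P0=S P1=I P2=S P3=I  mem[L1]=44
16. P0: store L1 := 16  bus=[BusUpgr]  L1: P0=M P1=I P2=I P3=I  mem[L1]=44
17. P0: store L1 := 18  bus=[-]  L1: P0=M P1=I P2=I P3=I  mem[L1]=44
18. P0: load  L4  bus=[BusRd]  L4: P0=E P1=I P2=I P3=I  mem[L4]=20
19. P2: store L1 := 48  bus=[BusRdX,Flush]  L1: P0=I P1=I P2=M P3=I  mem[L1]=18
20. P1: load  L1  bus=[BusRd,Flush]  L1: P0=I P1=S P2=S P3=I  mem[L1]=48
21. P2: store L1 := 94  bus=[BusUpgr]  L1: P0=I P1=I P2=M P3=I  mem[L1]=48
22. P2: store L1 := 97  bus=[-]  L1: P0=I P1=I P2=M P3=I  mem[L1]=48
23. P1: store L1 := 76  bus=[BusRdX,Flush]  L1: P0=I P1=M P2=I P3=I  mem[L1]=97
24. P3: store L1 := 52  bus=[BusRdX,Flush]  L1: P0=I P1=I P2=I P3=M  mem[L1]=76
25. P2: load  L1  bus=[BusRd,Flush]  L1: P0=I P1=I P2=S P3=S  mem[L1]=52
26. P2: store L1 := 88  bus=[BusUpgr]  L1: P0=I P1=I P2=M P3=I  mem[L1]=52
27. P1: store L2 := 72  bus=[BusRdX]  L2: P0=I P1=M P2=I P3=I  mem[L2]=70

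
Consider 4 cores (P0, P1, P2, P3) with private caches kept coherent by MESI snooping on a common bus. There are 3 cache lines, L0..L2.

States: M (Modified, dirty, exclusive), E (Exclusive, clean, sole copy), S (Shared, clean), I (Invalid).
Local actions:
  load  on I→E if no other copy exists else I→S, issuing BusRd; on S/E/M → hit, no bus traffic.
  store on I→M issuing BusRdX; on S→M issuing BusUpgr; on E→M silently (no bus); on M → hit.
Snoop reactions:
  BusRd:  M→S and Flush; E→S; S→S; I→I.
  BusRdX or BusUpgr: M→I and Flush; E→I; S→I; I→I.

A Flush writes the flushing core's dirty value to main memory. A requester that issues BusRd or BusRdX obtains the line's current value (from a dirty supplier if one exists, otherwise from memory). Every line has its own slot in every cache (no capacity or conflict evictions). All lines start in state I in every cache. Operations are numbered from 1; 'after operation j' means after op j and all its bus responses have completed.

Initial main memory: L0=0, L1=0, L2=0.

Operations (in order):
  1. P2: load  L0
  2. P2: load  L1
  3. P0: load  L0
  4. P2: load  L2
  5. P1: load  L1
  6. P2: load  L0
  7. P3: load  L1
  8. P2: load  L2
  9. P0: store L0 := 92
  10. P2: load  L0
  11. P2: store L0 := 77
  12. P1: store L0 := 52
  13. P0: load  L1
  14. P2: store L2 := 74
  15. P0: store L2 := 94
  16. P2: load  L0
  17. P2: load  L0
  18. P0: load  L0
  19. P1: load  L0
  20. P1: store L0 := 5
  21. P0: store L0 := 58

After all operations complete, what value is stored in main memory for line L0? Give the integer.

1. P2: load  L0  bus=[BusRd]  L0: P0=I P1=I P2=E P3=I  mem[L0]=0
2. P2: load  L1  bus=[BusRd]  L1: P0=I P1=I P2=E P3=I  mem[L1]=0
3. P0: load  L0  bus=[BusRd]  L0: P0=S P1=I P2=S P3=I  mem[L0]=0
4. P2: load  L2  bus=[BusRd]  L2: P0=I P1=I P2=E P3=I  mem[L2]=0
5. P1: load  L1  bus=[BusRd]  L1: P0=I P1=S P2=S P3=I  mem[L1]=0
6. P2: load  L0  bus=[-]  L0: P0=S P1=I P2=S P3=I  mem[L0]=0
7. P3: load  L1  bus=[BusRd]  L1: P0=I P1=S P2=S P3=S  mem[L1]=0
8. P2: load  L2  bus=[-]  L2: P0=I P1=I P2=E P3=I  mem[L2]=0
9. P0: store L0 := 92  bus=[BusUpgr]  L0: P0=M P1=I P2=I P3=I  mem[L0]=0
10. P2: load  L0  bus=[BusRd,Flush]  L0: P0=S P1=I P2=S P3=I  mem[L0]=92
11. P2: store L0 := 77  bus=[BusUpgr]  L0: P0=I P1=I P2=M P3=I  mem[L0]=92
12. P1: store L0 := 52  bus=[BusRdX,Flush]  L0: P0=I P1=M P2=I P3=I  mem[L0]=77
13. P0: load  L1  bus=[BusRd]  L1: P0=S P1=S P2=S P3=S  mem[L1]=0
14. P2: store L2 := 74  bus=[-]  L2: P0=I P1=I P2=M P3=I  mem[L2]=0
15. P0: store L2 := 94  bus=[BusRdX,Flush]  L2: P0=M P1=I P2=I P3=I  mem[L2]=74
16. P2: load  L0  bus=[BusRd,Flush]  L0: P0=I P1=S P2=S P3=I  mem[L0]=52
17. P2: load  L0  bus=[-]  L0: P0=I P1=S P2=S P3=I  mem[L0]=52
18. P0: load  L0  bus=[BusRd]  L0: P0=S P1=S P2=S P3=I  mem[L0]=52
19. P1: load  L0  bus=[-]  L0: P0=S P1=S P2=S P3=I  mem[L0]=52
20. P1: store L0 := 5  bus=[BusUpgr]  L0: P0=I P1=M P2=I P3=I  mem[L0]=52
21. P0: store L0 := 58  bus=[BusRdX,Flush]  L0: P0=M P1=I P2=I P3=I  mem[L0]=5

memory[L0] = 5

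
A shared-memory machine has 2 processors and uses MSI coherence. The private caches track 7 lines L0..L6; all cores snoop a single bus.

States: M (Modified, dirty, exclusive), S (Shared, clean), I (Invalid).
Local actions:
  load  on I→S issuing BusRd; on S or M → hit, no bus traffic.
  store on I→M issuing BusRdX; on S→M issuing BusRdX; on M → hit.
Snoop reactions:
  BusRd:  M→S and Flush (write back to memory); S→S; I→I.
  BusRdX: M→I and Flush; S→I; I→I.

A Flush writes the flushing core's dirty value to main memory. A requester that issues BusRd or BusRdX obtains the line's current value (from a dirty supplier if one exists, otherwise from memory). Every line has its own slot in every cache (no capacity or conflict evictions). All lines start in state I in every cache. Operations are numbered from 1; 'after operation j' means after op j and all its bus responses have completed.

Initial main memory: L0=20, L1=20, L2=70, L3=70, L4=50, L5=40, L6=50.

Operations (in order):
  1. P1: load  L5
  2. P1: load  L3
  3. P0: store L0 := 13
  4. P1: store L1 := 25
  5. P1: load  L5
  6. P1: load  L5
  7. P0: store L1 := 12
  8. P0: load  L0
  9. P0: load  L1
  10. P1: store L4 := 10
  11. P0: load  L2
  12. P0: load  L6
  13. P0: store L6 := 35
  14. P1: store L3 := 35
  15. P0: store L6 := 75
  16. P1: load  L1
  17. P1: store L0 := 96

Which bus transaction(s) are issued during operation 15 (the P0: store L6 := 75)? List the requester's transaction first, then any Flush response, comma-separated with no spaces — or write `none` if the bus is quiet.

bus = none

step 1: P1: load  L5  ⟶  IS  (L5)  txn=BusRd  M[L5]=40
step 2: P1: load  L3  ⟶  IS  (L3)  txn=BusRd  M[L3]=70
step 3: P0: store L0 := 13  ⟶  MI  (L0)  txn=BusRdX  M[L0]=20
step 4: P1: store L1 := 25  ⟶  IM  (L1)  txn=BusRdX  M[L1]=20
step 5: P1: load  L5  ⟶  IS  (L5)  txn=∅  M[L5]=40
step 6: P1: load  L5  ⟶  IS  (L5)  txn=∅  M[L5]=40
step 7: P0: store L1 := 12  ⟶  MI  (L1)  txn=BusRdX+Flush  M[L1]=25
step 8: P0: load  L0  ⟶  MI  (L0)  txn=∅  M[L0]=20
step 9: P0: load  L1  ⟶  MI  (L1)  txn=∅  M[L1]=25
step 10: P1: store L4 := 10  ⟶  IM  (L4)  txn=BusRdX  M[L4]=50
step 11: P0: load  L2  ⟶  SI  (L2)  txn=BusRd  M[L2]=70
step 12: P0: load  L6  ⟶  SI  (L6)  txn=BusRd  M[L6]=50
step 13: P0: store L6 := 35  ⟶  MI  (L6)  txn=BusRdX  M[L6]=50
step 14: P1: store L3 := 35  ⟶  IM  (L3)  txn=BusRdX  M[L3]=70
step 15: P0: store L6 := 75  ⟶  MI  (L6)  txn=∅  M[L6]=50
step 16: P1: load  L1  ⟶  SS  (L1)  txn=BusRd+Flush  M[L1]=12
step 17: P1: store L0 := 96  ⟶  IM  (L0)  txn=BusRdX+Flush  M[L0]=13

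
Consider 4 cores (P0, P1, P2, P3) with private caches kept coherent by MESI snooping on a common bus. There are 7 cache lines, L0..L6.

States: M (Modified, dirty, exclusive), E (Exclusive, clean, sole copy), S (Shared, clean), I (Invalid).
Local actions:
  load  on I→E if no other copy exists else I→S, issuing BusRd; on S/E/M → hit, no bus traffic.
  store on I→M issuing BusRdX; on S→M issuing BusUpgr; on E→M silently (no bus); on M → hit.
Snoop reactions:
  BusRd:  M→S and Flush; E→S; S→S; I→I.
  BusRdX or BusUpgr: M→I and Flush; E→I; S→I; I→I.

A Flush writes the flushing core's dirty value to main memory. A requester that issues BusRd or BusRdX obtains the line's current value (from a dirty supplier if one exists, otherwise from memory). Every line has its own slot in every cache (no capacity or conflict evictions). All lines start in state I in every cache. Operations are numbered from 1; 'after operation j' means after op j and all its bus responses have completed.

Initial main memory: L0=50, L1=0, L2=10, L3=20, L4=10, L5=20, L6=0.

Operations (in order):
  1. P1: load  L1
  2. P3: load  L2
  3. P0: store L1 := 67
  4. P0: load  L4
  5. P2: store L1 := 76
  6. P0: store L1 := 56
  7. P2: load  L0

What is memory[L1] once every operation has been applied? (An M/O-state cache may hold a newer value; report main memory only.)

step 1: P1: load  L1  ⟶  IEII  (L1)  txn=BusRd  M[L1]=0
step 2: P3: load  L2  ⟶  IIIE  (L2)  txn=BusRd  M[L2]=10
step 3: P0: store L1 := 67  ⟶  MIII  (L1)  txn=BusRdX  M[L1]=0
step 4: P0: load  L4  ⟶  EIII  (L4)  txn=BusRd  M[L4]=10
step 5: P2: store L1 := 76  ⟶  IIMI  (L1)  txn=BusRdX+Flush  M[L1]=67
step 6: P0: store L1 := 56  ⟶  MIII  (L1)  txn=BusRdX+Flush  M[L1]=76
step 7: P2: load  L0  ⟶  IIEI  (L0)  txn=BusRd  M[L0]=50

memory[L1] = 76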